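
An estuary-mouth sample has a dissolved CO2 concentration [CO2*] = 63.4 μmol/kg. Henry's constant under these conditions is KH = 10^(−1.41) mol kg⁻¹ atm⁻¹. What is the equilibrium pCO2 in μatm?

pCO2 = 1630 μatm

KH = 10^(−1.41) = 3.890×10^-2 mol kg⁻¹ atm⁻¹
pCO2 = [CO2*]/KH = 63.4×10^-6 / 3.890×10^-2 = 1.63×10^-3 atm = 1630 μatm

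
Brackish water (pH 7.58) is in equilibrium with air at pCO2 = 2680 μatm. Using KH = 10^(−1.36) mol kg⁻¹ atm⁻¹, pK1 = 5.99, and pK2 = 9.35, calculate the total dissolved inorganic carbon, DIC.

DIC = 4.75 mmol/kg

[CO2*] = KH · pCO2 = 10^(−1.36) × 2680×10^-6 = 1.170×10^-4 mol/kg
α₀ = 1/(1 + K1/[H⁺] + K1K2/[H⁺]²) = 1/(1 + 10^+1.59 + 10^-0.18) = 0.02465
DIC = [CO2*]/α₀ = 1.170×10^-4 / 0.02465 = 4.75 mmol/kg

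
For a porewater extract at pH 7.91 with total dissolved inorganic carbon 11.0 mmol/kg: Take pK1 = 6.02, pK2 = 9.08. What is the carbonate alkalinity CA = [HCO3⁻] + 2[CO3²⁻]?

CA = 11.6 mmol/kg

CA = [HCO3⁻] + 2[CO3²⁻] = (α₁ + 2α₂)·DIC
At pH 7.91: [H⁺]/K1 = 10^-1.89 = 0.012882, K2/[H⁺] = 10^-1.17 = 0.067608
α₁ = 1/(1 + 0.012882 + 0.067608) = 1/1.0805 = 0.9255; α₂ = α₁·K2/[H⁺] = 0.06257
α₁ + 2α₂ = 1.0506
CA = 1.0506 × 11.0 = 11.6 mmol/kg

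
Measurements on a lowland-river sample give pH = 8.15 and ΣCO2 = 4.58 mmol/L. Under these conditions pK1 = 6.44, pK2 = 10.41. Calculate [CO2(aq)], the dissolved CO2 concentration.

[CO2*] = 0.0871 mmol/L

α₀ = 1 / (1 + K1/[H⁺] + K1K2/[H⁺]²) = 1 / (1 + 10^+1.71 + 10^-0.55)
   = 1 / (1 + 51.286 + 0.28184) = 1/52.568 = 0.01902
[CO2*] = α₀ × DIC = 0.01902 × 4.58 = 0.0871 mmol/L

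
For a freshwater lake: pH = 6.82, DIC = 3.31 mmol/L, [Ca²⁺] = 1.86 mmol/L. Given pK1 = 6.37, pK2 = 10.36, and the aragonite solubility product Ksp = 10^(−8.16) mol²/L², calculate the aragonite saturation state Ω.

Ω = 0.189

α₂ = 1 / (1 + [H⁺]/K2 + [H⁺]²/(K1K2)) = 1 / (1 + 10^+3.54 + 10^+3.09)
   = 1 / (1 + 3467.4 + 1230.3) = 1/4698.6 = 0.0002128
[CO3²⁻] = α₂ × DIC = 0.0002128 × 3.31 = 0.0007045 mmol/L = 0.7045 μmol/L
Ksp = 10^(−8.16) = 6.918×10^-9
Ω = [Ca²⁺][CO3²⁻]/Ksp = (1.86×10^-3)(7.045×10^-7) / 6.918×10^-9 = 0.189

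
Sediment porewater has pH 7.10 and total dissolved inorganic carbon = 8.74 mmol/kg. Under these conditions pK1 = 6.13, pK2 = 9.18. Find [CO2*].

[CO2*] = 0.840 mmol/kg

α₀ = 1 / (1 + K1/[H⁺] + K1K2/[H⁺]²) = 1 / (1 + 10^+0.97 + 10^-1.11)
   = 1 / (1 + 9.3325 + 0.077625) = 1/10.410 = 0.09606
[CO2*] = α₀ × DIC = 0.09606 × 8.74 = 0.840 mmol/kg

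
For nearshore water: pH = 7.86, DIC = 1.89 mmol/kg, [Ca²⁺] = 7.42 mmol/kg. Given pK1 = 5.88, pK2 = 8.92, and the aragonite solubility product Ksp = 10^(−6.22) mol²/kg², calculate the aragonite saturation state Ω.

Ω = 1.85

α₂ = 1 / (1 + [H⁺]/K2 + [H⁺]²/(K1K2)) = 1 / (1 + 10^+1.06 + 10^-0.92)
   = 1 / (1 + 11.482 + 0.12023) = 1/12.602 = 0.07935
[CO3²⁻] = α₂ × DIC = 0.07935 × 1.89 = 0.1500 mmol/kg
Ksp = 10^(−6.22) = 6.026×10^-7
Ω = [Ca²⁺][CO3²⁻]/Ksp = (7.42×10^-3)(1.500×10^-4) / 6.026×10^-7 = 1.85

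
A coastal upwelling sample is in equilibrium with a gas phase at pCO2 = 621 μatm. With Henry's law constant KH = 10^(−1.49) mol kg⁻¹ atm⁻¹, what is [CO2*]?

[CO2*] = 20.1 μmol/kg

KH = 10^(−1.49) = 3.236×10^-2 mol kg⁻¹ atm⁻¹
[CO2*] = KH · pCO2 = 3.236×10^-2 × 621×10^-6 atm = 2.01×10^-5 mol/kg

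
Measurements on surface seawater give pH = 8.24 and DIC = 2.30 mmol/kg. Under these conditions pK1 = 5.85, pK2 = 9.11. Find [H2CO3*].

[CO2*] = 8.23 μmol/kg

α₀ = 1 / (1 + K1/[H⁺] + K1K2/[H⁺]²) = 1 / (1 + 10^+2.39 + 10^+1.52)
   = 1 / (1 + 245.47 + 33.113) = 1/279.58 = 0.003577
[CO2*] = α₀ × DIC = 0.003577 × 2.30 = 0.00823 mmol/kg = 8.23 μmol/kg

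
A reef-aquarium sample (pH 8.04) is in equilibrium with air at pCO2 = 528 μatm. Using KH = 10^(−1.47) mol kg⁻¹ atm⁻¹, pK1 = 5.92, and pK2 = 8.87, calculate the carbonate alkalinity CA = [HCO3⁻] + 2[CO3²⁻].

[CO2*] = KH · pCO2 = 10^(−1.47) × 528×10^-6 = 1.789×10^-5 mol/kg
α₀ = 1/(1 + K1/[H⁺] + K1K2/[H⁺]²) = 1/(1 + 10^+2.12 + 10^+1.29) = 0.006565
DIC = [CO2*]/α₀ = 1.789×10^-5 / 0.006565 = 2.725 mmol/kg
CA = (α₁ + 2α₂)·DIC = (0.8654 + 2×0.1280) × 2.725 = 3.06 mmol/kg

CA = 3.06 mmol/kg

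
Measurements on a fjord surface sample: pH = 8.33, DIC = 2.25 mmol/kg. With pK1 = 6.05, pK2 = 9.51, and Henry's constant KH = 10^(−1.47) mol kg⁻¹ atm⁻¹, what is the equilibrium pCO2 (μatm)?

α₀ = 1 / (1 + K1/[H⁺] + K1K2/[H⁺]²) = 1 / (1 + 10^+2.28 + 10^+1.10)
   = 1 / (1 + 190.55 + 12.589) = 1/204.14 = 0.004899
[CO2*] = α₀ × DIC = 0.004899 × 2.25 = 0.01102 mmol/kg = 11.02 μmol/kg
pCO2 = [CO2*]/KH = 1.102×10^-5 / 3.388×10^-2 = 325 μatm

pCO2 = 325 μatm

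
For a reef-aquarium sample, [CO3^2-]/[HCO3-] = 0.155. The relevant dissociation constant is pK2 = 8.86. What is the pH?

From K2 = [H⁺][CO3^2-]/[HCO3-]:  pH = pK2 + log₁₀([CO3^2-]/[HCO3-])
log₁₀(0.155) = -0.810
pH = 8.86 + (-0.810) = 8.05

pH = 8.05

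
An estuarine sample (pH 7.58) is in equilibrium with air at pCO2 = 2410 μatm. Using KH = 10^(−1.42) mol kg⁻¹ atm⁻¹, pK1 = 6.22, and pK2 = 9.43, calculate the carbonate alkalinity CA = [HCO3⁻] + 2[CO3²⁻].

CA = 2.16 mmol/kg

[CO2*] = KH · pCO2 = 10^(−1.42) × 2410×10^-6 = 9.163×10^-5 mol/kg
α₀ = 1/(1 + K1/[H⁺] + K1K2/[H⁺]²) = 1/(1 + 10^+1.36 + 10^-0.49) = 0.04127
DIC = [CO2*]/α₀ = 9.163×10^-5 / 0.04127 = 2.220 mmol/kg
CA = (α₁ + 2α₂)·DIC = (0.9454 + 2×0.01335) × 2.220 = 2.16 mmol/kg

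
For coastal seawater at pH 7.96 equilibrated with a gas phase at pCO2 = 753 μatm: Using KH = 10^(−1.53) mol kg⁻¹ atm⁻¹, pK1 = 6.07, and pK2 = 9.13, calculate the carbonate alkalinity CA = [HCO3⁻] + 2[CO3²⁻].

CA = 1.96 mmol/kg

[CO2*] = KH · pCO2 = 10^(−1.53) × 753×10^-6 = 2.222×10^-5 mol/kg
α₀ = 1/(1 + K1/[H⁺] + K1K2/[H⁺]²) = 1/(1 + 10^+1.89 + 10^+0.72) = 0.01192
DIC = [CO2*]/α₀ = 2.222×10^-5 / 0.01192 = 1.864 mmol/kg
CA = (α₁ + 2α₂)·DIC = (0.9255 + 2×0.06257) × 1.864 = 1.96 mmol/kg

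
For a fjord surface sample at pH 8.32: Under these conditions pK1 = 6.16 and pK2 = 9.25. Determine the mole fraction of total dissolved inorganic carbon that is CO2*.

α₀ = 0.00615

α₀ = 1 / (1 + K1/[H⁺] + K1K2/[H⁺]²) = 1 / (1 + 10^+2.16 + 10^+1.23)
   = 1 / (1 + 144.54 + 16.982) = 1/162.53 = 0.006153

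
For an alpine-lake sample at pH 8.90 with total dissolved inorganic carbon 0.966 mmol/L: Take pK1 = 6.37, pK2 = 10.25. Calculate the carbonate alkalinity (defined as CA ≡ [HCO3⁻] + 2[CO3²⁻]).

CA = [HCO3⁻] + 2[CO3²⁻] = (α₁ + 2α₂)·DIC
At pH 8.90: [H⁺]/K1 = 10^-2.53 = 0.0029512, K2/[H⁺] = 10^-1.35 = 0.044668
α₁ = 1/(1 + 0.0029512 + 0.044668) = 1/1.0476 = 0.9545; α₂ = α₁·K2/[H⁺] = 0.04264
α₁ + 2α₂ = 1.0398
CA = 1.0398 × 0.966 = 1.00 mmol/L

CA = 1.00 mmol/L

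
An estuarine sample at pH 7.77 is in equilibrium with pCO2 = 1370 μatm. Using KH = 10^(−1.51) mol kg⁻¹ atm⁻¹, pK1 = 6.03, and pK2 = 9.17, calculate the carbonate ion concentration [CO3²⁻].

[CO2*] = KH · pCO2 = 10^(−1.51) × 1370×10^-6 = 4.234×10^-5 mol/kg
α₀ = 1/(1 + K1/[H⁺] + K1K2/[H⁺]²) = 1/(1 + 10^+1.74 + 10^+0.34) = 0.01720
DIC = [CO2*]/α₀ = 4.234×10^-5 / 0.01720 = 2.462 mmol/kg
[CO3²⁻] = α₂·DIC; α₂ = 0.03763, so [CO3²⁻] = 0.03763 × 2.462 = 0.0926 mmol/kg

[CO3²⁻] = 0.0926 mmol/kg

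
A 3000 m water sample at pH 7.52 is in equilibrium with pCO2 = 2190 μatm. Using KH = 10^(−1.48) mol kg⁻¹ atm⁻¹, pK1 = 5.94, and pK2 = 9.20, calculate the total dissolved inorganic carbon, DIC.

DIC = 2.89 mmol/kg

[CO2*] = KH · pCO2 = 10^(−1.48) × 2190×10^-6 = 7.252×10^-5 mol/kg
α₀ = 1/(1 + K1/[H⁺] + K1K2/[H⁺]²) = 1/(1 + 10^+1.58 + 10^-0.10) = 0.02512
DIC = [CO2*]/α₀ = 7.252×10^-5 / 0.02512 = 2.89 mmol/kg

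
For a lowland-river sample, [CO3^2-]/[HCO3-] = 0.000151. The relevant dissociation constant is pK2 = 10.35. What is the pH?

pH = 6.53

From K2 = [H⁺][CO3^2-]/[HCO3-]:  pH = pK2 + log₁₀([CO3^2-]/[HCO3-])
log₁₀(0.000151) = -3.821
pH = 10.35 + (-3.821) = 6.53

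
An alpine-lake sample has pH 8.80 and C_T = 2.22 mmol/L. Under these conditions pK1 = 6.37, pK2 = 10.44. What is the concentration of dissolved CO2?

[CO2*] = 8.03 μmol/L

α₀ = 1 / (1 + K1/[H⁺] + K1K2/[H⁺]²) = 1 / (1 + 10^+2.43 + 10^+0.79)
   = 1 / (1 + 269.15 + 6.1660) = 1/276.32 = 0.003619
[CO2*] = α₀ × DIC = 0.003619 × 2.22 = 0.00803 mmol/L = 8.03 μmol/L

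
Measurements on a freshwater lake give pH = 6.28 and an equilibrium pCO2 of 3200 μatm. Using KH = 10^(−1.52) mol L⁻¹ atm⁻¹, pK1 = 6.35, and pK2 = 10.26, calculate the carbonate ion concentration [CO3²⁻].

[CO2*] = KH · pCO2 = 10^(−1.52) × 3200×10^-6 = 9.664×10^-5 mol/L
α₀ = 1/(1 + K1/[H⁺] + K1K2/[H⁺]²) = 1/(1 + 10^-0.07 + 10^-4.05) = 0.5402
DIC = [CO2*]/α₀ = 9.664×10^-5 / 0.5402 = 0.1789 mmol/L
[CO3²⁻] = α₂·DIC; α₂ = 4.814×10^-5, so [CO3²⁻] = 4.814×10^-5 × 0.1789 = 8.61×10^-6 mmol/L = 0.00861 μmol/L

[CO3²⁻] = 0.00861 μmol/L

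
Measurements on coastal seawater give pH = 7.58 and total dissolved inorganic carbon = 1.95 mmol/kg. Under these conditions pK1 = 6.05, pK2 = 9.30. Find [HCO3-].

α₁ = 1 / (1 + [H⁺]/K1 + K2/[H⁺]) = 1 / (1 + 10^-1.53 + 10^-1.72)
   = 1 / (1 + 0.029512 + 0.019055) = 1/1.0486 = 0.9537
[HCO3⁻] = α₁ × DIC = 0.9537 × 1.95 = 1.86 mmol/kg

[HCO3⁻] = 1.86 mmol/kg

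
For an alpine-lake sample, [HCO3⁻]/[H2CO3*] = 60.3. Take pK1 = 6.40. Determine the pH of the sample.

pH = 8.18

From K1 = [H⁺][HCO3⁻]/[H2CO3*]:  pH = pK1 + log₁₀([HCO3⁻]/[H2CO3*])
log₁₀(60.3) = +1.780
pH = 6.40 + (+1.780) = 8.18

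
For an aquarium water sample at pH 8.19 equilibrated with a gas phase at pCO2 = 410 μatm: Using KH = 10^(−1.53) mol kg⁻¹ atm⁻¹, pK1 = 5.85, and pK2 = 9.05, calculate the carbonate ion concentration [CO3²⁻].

[CO3²⁻] = 0.365 mmol/kg

[CO2*] = KH · pCO2 = 10^(−1.53) × 410×10^-6 = 1.210×10^-5 mol/kg
α₀ = 1/(1 + K1/[H⁺] + K1K2/[H⁺]²) = 1/(1 + 10^+2.34 + 10^+1.48) = 0.004000
DIC = [CO2*]/α₀ = 1.210×10^-5 / 0.004000 = 3.025 mmol/kg
[CO3²⁻] = α₂·DIC; α₂ = 0.1208, so [CO3²⁻] = 0.1208 × 3.025 = 0.365 mmol/kg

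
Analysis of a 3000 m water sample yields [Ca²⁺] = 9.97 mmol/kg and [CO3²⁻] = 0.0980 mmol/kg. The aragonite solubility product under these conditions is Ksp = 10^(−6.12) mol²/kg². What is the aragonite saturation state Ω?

Ksp = 10^(−6.12) = 7.586×10^-7
Ω = [Ca²⁺][CO3²⁻]/Ksp = (9.97×10^-3)(0.0980×10^-3) / 7.586×10^-7 = 1.29

Ω = 1.29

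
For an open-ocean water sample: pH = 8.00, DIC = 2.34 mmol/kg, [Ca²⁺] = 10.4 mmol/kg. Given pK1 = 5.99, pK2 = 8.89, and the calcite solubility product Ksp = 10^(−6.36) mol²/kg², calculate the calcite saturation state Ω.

Ω = 6.31

α₂ = 1 / (1 + [H⁺]/K2 + [H⁺]²/(K1K2)) = 1 / (1 + 10^+0.89 + 10^-1.12)
   = 1 / (1 + 7.7625 + 0.075858) = 1/8.8383 = 0.1131
[CO3²⁻] = α₂ × DIC = 0.1131 × 2.34 = 0.2648 mmol/kg
Ksp = 10^(−6.36) = 4.365×10^-7
Ω = [Ca²⁺][CO3²⁻]/Ksp = (10.4×10^-3)(2.648×10^-4) / 4.365×10^-7 = 6.31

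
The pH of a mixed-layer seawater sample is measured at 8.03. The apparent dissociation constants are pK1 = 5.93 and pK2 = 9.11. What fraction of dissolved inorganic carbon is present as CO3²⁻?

α₂ = 1 / (1 + [H⁺]/K2 + [H⁺]²/(K1K2)) = 1 / (1 + 10^+1.08 + 10^-1.02)
   = 1 / (1 + 12.023 + 0.095499) = 1/13.118 = 0.07623

α₂ = 0.0762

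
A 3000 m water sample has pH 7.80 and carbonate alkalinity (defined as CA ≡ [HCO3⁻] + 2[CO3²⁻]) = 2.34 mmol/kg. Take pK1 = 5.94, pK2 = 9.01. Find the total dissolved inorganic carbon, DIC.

DIC = 2.24 mmol/kg

CA = [HCO3⁻] + 2[CO3²⁻] = (α₁ + 2α₂)·DIC
At pH 7.80: [H⁺]/K1 = 10^-1.86 = 0.013804, K2/[H⁺] = 10^-1.21 = 0.061660
α₁ = 1/(1 + 0.013804 + 0.061660) = 1/1.0755 = 0.9298; α₂ = α₁·K2/[H⁺] = 0.05733
α₁ + 2α₂ = 1.0445
DIC = CA / (α₁ + 2α₂) = 2.34 / 1.0445 = 2.24 mmol/kg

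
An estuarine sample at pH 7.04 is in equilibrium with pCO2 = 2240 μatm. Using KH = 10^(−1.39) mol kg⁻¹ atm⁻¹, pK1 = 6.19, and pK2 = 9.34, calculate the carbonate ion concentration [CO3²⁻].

[CO3²⁻] = 3.24 μmol/kg

[CO2*] = KH · pCO2 = 10^(−1.39) × 2240×10^-6 = 9.125×10^-5 mol/kg
α₀ = 1/(1 + K1/[H⁺] + K1K2/[H⁺]²) = 1/(1 + 10^+0.85 + 10^-1.45) = 0.1232
DIC = [CO2*]/α₀ = 9.125×10^-5 / 0.1232 = 0.7405 mmol/kg
[CO3²⁻] = α₂·DIC; α₂ = 0.004372, so [CO3²⁻] = 0.004372 × 0.7405 = 0.00324 mmol/kg = 3.24 μmol/kg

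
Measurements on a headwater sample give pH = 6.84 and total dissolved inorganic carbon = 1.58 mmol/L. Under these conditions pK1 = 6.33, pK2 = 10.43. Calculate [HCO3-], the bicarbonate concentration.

[HCO3⁻] = 1.21 mmol/L

α₁ = 1 / (1 + [H⁺]/K1 + K2/[H⁺]) = 1 / (1 + 10^-0.51 + 10^-3.59)
   = 1 / (1 + 0.30903 + 0.00025704) = 1/1.3093 = 0.7638
[HCO3⁻] = α₁ × DIC = 0.7638 × 1.58 = 1.21 mmol/L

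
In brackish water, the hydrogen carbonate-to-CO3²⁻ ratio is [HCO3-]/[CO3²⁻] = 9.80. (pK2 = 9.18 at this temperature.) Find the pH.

From K2 = [H⁺][CO3²⁻]/[HCO3-]:  pH = pK2 − log₁₀([HCO3-]/[CO3²⁻])
log₁₀(9.80) = +0.991
pH = 9.18 − (+0.991) = 8.19

pH = 8.19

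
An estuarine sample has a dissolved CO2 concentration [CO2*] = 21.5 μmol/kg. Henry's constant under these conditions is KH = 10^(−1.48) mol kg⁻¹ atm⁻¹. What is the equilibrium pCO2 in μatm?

KH = 10^(−1.48) = 3.311×10^-2 mol kg⁻¹ atm⁻¹
pCO2 = [CO2*]/KH = 21.5×10^-6 / 3.311×10^-2 = 6.49×10^-4 atm = 649 μatm

pCO2 = 649 μatm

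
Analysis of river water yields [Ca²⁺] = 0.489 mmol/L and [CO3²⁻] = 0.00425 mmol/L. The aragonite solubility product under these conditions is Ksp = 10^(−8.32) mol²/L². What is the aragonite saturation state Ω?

Ksp = 10^(−8.32) = 4.786×10^-9
Ω = [Ca²⁺][CO3²⁻]/Ksp = (0.489×10^-3)(0.00425×10^-3) / 4.786×10^-9 = 0.434

Ω = 0.434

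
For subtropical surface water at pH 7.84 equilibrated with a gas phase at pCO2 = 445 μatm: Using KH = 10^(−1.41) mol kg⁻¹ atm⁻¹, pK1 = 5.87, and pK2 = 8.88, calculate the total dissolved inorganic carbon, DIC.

[CO2*] = KH · pCO2 = 10^(−1.41) × 445×10^-6 = 1.731×10^-5 mol/kg
α₀ = 1/(1 + K1/[H⁺] + K1K2/[H⁺]²) = 1/(1 + 10^+1.97 + 10^+0.93) = 0.009724
DIC = [CO2*]/α₀ = 1.731×10^-5 / 0.009724 = 1.78 mmol/kg

DIC = 1.78 mmol/kg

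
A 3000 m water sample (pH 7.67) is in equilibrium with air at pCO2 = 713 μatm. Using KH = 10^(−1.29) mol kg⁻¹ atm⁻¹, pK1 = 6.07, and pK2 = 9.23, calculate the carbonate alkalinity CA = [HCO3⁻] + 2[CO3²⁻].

CA = 1.54 mmol/kg

[CO2*] = KH · pCO2 = 10^(−1.29) × 713×10^-6 = 3.657×10^-5 mol/kg
α₀ = 1/(1 + K1/[H⁺] + K1K2/[H⁺]²) = 1/(1 + 10^+1.60 + 10^+0.04) = 0.02386
DIC = [CO2*]/α₀ = 3.657×10^-5 / 0.02386 = 1.532 mmol/kg
CA = (α₁ + 2α₂)·DIC = (0.9500 + 2×0.02616) × 1.532 = 1.54 mmol/kg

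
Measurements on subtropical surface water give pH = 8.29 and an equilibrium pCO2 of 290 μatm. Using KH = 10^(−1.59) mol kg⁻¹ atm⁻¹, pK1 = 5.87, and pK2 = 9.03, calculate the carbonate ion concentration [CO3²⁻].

[CO3²⁻] = 0.357 mmol/kg

[CO2*] = KH · pCO2 = 10^(−1.59) × 290×10^-6 = 7.454×10^-6 mol/kg
α₀ = 1/(1 + K1/[H⁺] + K1K2/[H⁺]²) = 1/(1 + 10^+2.42 + 10^+1.68) = 0.003206
DIC = [CO2*]/α₀ = 7.454×10^-6 / 0.003206 = 2.325 mmol/kg
[CO3²⁻] = α₂·DIC; α₂ = 0.1535, so [CO3²⁻] = 0.1535 × 2.325 = 0.357 mmol/kg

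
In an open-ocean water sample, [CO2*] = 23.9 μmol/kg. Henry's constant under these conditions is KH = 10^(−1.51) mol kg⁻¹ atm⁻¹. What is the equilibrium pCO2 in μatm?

pCO2 = 773 μatm

KH = 10^(−1.51) = 3.090×10^-2 mol kg⁻¹ atm⁻¹
pCO2 = [CO2*]/KH = 23.9×10^-6 / 3.090×10^-2 = 7.73×10^-4 atm = 773 μatm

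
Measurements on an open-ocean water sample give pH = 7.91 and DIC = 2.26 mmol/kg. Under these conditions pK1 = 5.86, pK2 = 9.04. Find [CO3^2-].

[CO3²⁻] = 0.155 mmol/kg

α₂ = 1 / (1 + [H⁺]/K2 + [H⁺]²/(K1K2)) = 1 / (1 + 10^+1.13 + 10^-0.92)
   = 1 / (1 + 13.490 + 0.12023) = 1/14.610 = 0.06845
[CO3²⁻] = α₂ × DIC = 0.06845 × 2.26 = 0.155 mmol/kg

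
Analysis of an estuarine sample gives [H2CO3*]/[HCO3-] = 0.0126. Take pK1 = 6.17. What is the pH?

pH = 8.07

From K1 = [H⁺][HCO3-]/[H2CO3*]:  pH = pK1 − log₁₀([H2CO3*]/[HCO3-])
log₁₀(0.0126) = -1.900
pH = 6.17 − (-1.900) = 8.07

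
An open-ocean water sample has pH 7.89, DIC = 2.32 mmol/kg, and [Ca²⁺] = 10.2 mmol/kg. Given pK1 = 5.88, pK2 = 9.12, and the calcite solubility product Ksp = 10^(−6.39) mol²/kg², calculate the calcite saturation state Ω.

Ω = 3.20

α₂ = 1 / (1 + [H⁺]/K2 + [H⁺]²/(K1K2)) = 1 / (1 + 10^+1.23 + 10^-0.78)
   = 1 / (1 + 16.982 + 0.16596) = 1/18.148 = 0.05510
[CO3²⁻] = α₂ × DIC = 0.05510 × 2.32 = 0.1278 mmol/kg
Ksp = 10^(−6.39) = 4.074×10^-7
Ω = [Ca²⁺][CO3²⁻]/Ksp = (10.2×10^-3)(1.278×10^-4) / 4.074×10^-7 = 3.20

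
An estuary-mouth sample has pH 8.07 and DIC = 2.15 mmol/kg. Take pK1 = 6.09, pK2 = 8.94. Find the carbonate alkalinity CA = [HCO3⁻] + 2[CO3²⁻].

CA = [HCO3⁻] + 2[CO3²⁻] = (α₁ + 2α₂)·DIC
At pH 8.07: [H⁺]/K1 = 10^-1.98 = 0.010471, K2/[H⁺] = 10^-0.87 = 0.13490
α₁ = 1/(1 + 0.010471 + 0.13490) = 1/1.1454 = 0.8731; α₂ = α₁·K2/[H⁺] = 0.1178
α₁ + 2α₂ = 1.1086
CA = 1.1086 × 2.15 = 2.38 mmol/kg

CA = 2.38 mmol/kg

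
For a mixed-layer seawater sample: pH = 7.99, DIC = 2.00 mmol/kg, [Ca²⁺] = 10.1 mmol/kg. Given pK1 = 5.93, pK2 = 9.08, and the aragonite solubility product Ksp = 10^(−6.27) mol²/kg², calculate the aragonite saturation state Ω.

α₂ = 1 / (1 + [H⁺]/K2 + [H⁺]²/(K1K2)) = 1 / (1 + 10^+1.09 + 10^-0.97)
   = 1 / (1 + 12.303 + 0.10715) = 1/13.410 = 0.07457
[CO3²⁻] = α₂ × DIC = 0.07457 × 2.00 = 0.1491 mmol/kg
Ksp = 10^(−6.27) = 5.370×10^-7
Ω = [Ca²⁺][CO3²⁻]/Ksp = (10.1×10^-3)(1.491×10^-4) / 5.370×10^-7 = 2.80

Ω = 2.80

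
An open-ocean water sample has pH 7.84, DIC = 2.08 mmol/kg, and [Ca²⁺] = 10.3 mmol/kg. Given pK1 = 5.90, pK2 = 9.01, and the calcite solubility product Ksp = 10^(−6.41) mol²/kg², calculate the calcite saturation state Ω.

Ω = 3.45

α₂ = 1 / (1 + [H⁺]/K2 + [H⁺]²/(K1K2)) = 1 / (1 + 10^+1.17 + 10^-0.77)
   = 1 / (1 + 14.791 + 0.16982) = 1/15.961 = 0.06265
[CO3²⁻] = α₂ × DIC = 0.06265 × 2.08 = 0.1303 mmol/kg
Ksp = 10^(−6.41) = 3.890×10^-7
Ω = [Ca²⁺][CO3²⁻]/Ksp = (10.3×10^-3)(1.303×10^-4) / 3.890×10^-7 = 3.45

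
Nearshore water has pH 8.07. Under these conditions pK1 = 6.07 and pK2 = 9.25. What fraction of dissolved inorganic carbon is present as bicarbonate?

α₁ = 1 / (1 + [H⁺]/K1 + K2/[H⁺]) = 1 / (1 + 10^-2.00 + 10^-1.18)
   = 1 / (1 + 0.010000 + 0.066069) = 1/1.0761 = 0.9293

α₁ = 0.929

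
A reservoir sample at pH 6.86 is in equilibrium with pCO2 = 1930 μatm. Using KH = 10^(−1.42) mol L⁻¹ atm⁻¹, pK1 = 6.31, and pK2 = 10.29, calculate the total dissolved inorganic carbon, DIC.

DIC = 0.334 mmol/L

[CO2*] = KH · pCO2 = 10^(−1.42) × 1930×10^-6 = 7.338×10^-5 mol/L
α₀ = 1/(1 + K1/[H⁺] + K1K2/[H⁺]²) = 1/(1 + 10^+0.55 + 10^-2.88) = 0.2198
DIC = [CO2*]/α₀ = 7.338×10^-5 / 0.2198 = 0.334 mmol/L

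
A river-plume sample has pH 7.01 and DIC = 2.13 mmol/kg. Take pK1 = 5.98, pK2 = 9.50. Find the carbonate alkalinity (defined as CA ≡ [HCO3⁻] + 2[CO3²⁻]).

CA = [HCO3⁻] + 2[CO3²⁻] = (α₁ + 2α₂)·DIC
At pH 7.01: [H⁺]/K1 = 10^-1.03 = 0.093325, K2/[H⁺] = 10^-2.49 = 0.0032359
α₁ = 1/(1 + 0.093325 + 0.0032359) = 1/1.0966 = 0.9119; α₂ = α₁·K2/[H⁺] = 0.002951
α₁ + 2α₂ = 0.9178
CA = 0.9178 × 2.13 = 1.96 mmol/kg

CA = 1.96 mmol/kg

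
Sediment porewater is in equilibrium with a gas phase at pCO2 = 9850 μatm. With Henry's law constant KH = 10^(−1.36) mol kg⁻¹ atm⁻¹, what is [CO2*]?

KH = 10^(−1.36) = 4.365×10^-2 mol kg⁻¹ atm⁻¹
[CO2*] = KH · pCO2 = 4.365×10^-2 × 9850×10^-6 atm = 4.30×10^-4 mol/kg

[CO2*] = 430 μmol/kg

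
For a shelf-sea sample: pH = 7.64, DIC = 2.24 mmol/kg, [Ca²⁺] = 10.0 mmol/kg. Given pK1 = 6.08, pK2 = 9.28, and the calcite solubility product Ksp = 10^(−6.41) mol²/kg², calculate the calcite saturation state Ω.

α₂ = 1 / (1 + [H⁺]/K2 + [H⁺]²/(K1K2)) = 1 / (1 + 10^+1.64 + 10^+0.08)
   = 1 / (1 + 43.652 + 1.2023) = 1/45.854 = 0.02181
[CO3²⁻] = α₂ × DIC = 0.02181 × 2.24 = 0.04885 mmol/kg
Ksp = 10^(−6.41) = 3.890×10^-7
Ω = [Ca²⁺][CO3²⁻]/Ksp = (10.0×10^-3)(4.885×10^-5) / 3.890×10^-7 = 1.26

Ω = 1.26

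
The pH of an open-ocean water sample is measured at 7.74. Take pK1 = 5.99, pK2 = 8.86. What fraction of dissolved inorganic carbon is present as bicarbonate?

α₁ = 0.914

α₁ = 1 / (1 + [H⁺]/K1 + K2/[H⁺]) = 1 / (1 + 10^-1.75 + 10^-1.12)
   = 1 / (1 + 0.017783 + 0.075858) = 1/1.0936 = 0.9144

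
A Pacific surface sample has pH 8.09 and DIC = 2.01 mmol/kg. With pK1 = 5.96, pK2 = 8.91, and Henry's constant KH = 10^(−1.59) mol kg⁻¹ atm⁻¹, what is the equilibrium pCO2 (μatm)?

pCO2 = 500 μatm

α₀ = 1 / (1 + K1/[H⁺] + K1K2/[H⁺]²) = 1 / (1 + 10^+2.13 + 10^+1.31)
   = 1 / (1 + 134.90 + 20.417) = 1/156.31 = 0.006397
[CO2*] = α₀ × DIC = 0.006397 × 2.01 = 0.01286 mmol/kg = 12.86 μmol/kg
pCO2 = [CO2*]/KH = 1.286×10^-5 / 2.570×10^-2 = 500 μatm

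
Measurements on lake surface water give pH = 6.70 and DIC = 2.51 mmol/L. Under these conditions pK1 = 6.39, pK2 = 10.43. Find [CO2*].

[CO2*] = 0.825 mmol/L

α₀ = 1 / (1 + K1/[H⁺] + K1K2/[H⁺]²) = 1 / (1 + 10^+0.31 + 10^-3.42)
   = 1 / (1 + 2.0417 + 0.00038019) = 1/3.0421 = 0.3287
[CO2*] = α₀ × DIC = 0.3287 × 2.51 = 0.825 mmol/L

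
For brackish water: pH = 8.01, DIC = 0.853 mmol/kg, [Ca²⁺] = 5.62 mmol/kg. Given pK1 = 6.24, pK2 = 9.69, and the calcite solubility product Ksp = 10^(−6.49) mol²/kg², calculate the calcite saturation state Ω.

α₂ = 1 / (1 + [H⁺]/K2 + [H⁺]²/(K1K2)) = 1 / (1 + 10^+1.68 + 10^-0.09)
   = 1 / (1 + 47.863 + 0.81283) = 1/49.676 = 0.02013
[CO3²⁻] = α₂ × DIC = 0.02013 × 0.853 = 0.01717 mmol/kg = 17.17 μmol/kg
Ksp = 10^(−6.49) = 3.236×10^-7
Ω = [Ca²⁺][CO3²⁻]/Ksp = (5.62×10^-3)(1.717×10^-5) / 3.236×10^-7 = 0.298

Ω = 0.298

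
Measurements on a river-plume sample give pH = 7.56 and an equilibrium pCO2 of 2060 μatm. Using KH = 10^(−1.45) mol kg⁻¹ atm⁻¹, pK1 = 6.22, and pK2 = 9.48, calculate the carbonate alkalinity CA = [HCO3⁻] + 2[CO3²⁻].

[CO2*] = KH · pCO2 = 10^(−1.45) × 2060×10^-6 = 7.309×10^-5 mol/kg
α₀ = 1/(1 + K1/[H⁺] + K1K2/[H⁺]²) = 1/(1 + 10^+1.34 + 10^-0.58) = 0.04321
DIC = [CO2*]/α₀ = 7.309×10^-5 / 0.04321 = 1.691 mmol/kg
CA = (α₁ + 2α₂)·DIC = (0.9454 + 2×0.01137) × 1.691 = 1.64 mmol/kg

CA = 1.64 mmol/kg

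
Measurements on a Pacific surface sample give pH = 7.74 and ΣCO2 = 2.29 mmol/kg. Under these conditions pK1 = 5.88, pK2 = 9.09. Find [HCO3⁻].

[HCO3⁻] = 2.16 mmol/kg

α₁ = 1 / (1 + [H⁺]/K1 + K2/[H⁺]) = 1 / (1 + 10^-1.86 + 10^-1.35)
   = 1 / (1 + 0.013804 + 0.044668) = 1/1.0585 = 0.9448
[HCO3⁻] = α₁ × DIC = 0.9448 × 2.29 = 2.16 mmol/kg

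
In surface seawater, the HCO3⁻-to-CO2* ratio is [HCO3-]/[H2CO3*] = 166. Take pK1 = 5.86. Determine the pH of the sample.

pH = 8.08

From K1 = [H⁺][HCO3-]/[H2CO3*]:  pH = pK1 + log₁₀([HCO3-]/[H2CO3*])
log₁₀(166) = +2.220
pH = 5.86 + (+2.220) = 8.08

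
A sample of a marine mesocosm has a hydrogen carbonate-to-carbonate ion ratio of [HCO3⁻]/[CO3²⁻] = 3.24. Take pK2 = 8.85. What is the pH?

From K2 = [H⁺][CO3²⁻]/[HCO3⁻]:  pH = pK2 − log₁₀([HCO3⁻]/[CO3²⁻])
log₁₀(3.24) = +0.511
pH = 8.85 − (+0.511) = 8.34

pH = 8.34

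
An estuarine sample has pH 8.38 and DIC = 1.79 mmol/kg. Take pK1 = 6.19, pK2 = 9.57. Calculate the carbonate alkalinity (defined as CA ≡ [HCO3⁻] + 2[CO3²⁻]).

CA = [HCO3⁻] + 2[CO3²⁻] = (α₁ + 2α₂)·DIC
At pH 8.38: [H⁺]/K1 = 10^-2.19 = 0.0064565, K2/[H⁺] = 10^-1.19 = 0.064565
α₁ = 1/(1 + 0.0064565 + 0.064565) = 1/1.0710 = 0.9337; α₂ = α₁·K2/[H⁺] = 0.06028
α₁ + 2α₂ = 1.0543
CA = 1.0543 × 1.79 = 1.89 mmol/kg

CA = 1.89 mmol/kg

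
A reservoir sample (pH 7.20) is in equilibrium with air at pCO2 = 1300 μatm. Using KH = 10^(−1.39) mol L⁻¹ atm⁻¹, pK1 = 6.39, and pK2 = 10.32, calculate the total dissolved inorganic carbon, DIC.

DIC = 0.395 mmol/L

[CO2*] = KH · pCO2 = 10^(−1.39) × 1300×10^-6 = 5.296×10^-5 mol/L
α₀ = 1/(1 + K1/[H⁺] + K1K2/[H⁺]²) = 1/(1 + 10^+0.81 + 10^-2.31) = 0.1340
DIC = [CO2*]/α₀ = 5.296×10^-5 / 0.1340 = 0.395 mmol/L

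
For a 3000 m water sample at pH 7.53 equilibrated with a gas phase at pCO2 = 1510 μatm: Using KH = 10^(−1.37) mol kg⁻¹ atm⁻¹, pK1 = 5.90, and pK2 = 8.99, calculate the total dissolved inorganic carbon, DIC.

[CO2*] = KH · pCO2 = 10^(−1.37) × 1510×10^-6 = 6.441×10^-5 mol/kg
α₀ = 1/(1 + K1/[H⁺] + K1K2/[H⁺]²) = 1/(1 + 10^+1.63 + 10^+0.17) = 0.02215
DIC = [CO2*]/α₀ = 6.441×10^-5 / 0.02215 = 2.91 mmol/kg

DIC = 2.91 mmol/kg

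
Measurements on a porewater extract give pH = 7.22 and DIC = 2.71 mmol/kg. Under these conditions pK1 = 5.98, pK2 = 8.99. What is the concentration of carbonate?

α₂ = 1 / (1 + [H⁺]/K2 + [H⁺]²/(K1K2)) = 1 / (1 + 10^+1.77 + 10^+0.53)
   = 1 / (1 + 58.884 + 3.3884) = 1/63.273 = 0.01580
[CO3²⁻] = α₂ × DIC = 0.01580 × 2.71 = 0.0428 mmol/kg

[CO3²⁻] = 0.0428 mmol/kg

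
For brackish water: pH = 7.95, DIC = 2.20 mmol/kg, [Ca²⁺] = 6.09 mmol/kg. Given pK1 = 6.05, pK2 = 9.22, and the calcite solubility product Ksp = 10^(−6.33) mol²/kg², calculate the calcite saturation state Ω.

Ω = 1.44

α₂ = 1 / (1 + [H⁺]/K2 + [H⁺]²/(K1K2)) = 1 / (1 + 10^+1.27 + 10^-0.63)
   = 1 / (1 + 18.621 + 0.23442) = 1/19.855 = 0.05036
[CO3²⁻] = α₂ × DIC = 0.05036 × 2.20 = 0.1108 mmol/kg
Ksp = 10^(−6.33) = 4.677×10^-7
Ω = [Ca²⁺][CO3²⁻]/Ksp = (6.09×10^-3)(1.108×10^-4) / 4.677×10^-7 = 1.44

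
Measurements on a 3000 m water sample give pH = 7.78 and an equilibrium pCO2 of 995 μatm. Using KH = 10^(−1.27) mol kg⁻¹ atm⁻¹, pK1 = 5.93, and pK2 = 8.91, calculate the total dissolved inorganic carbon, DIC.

DIC = 4.12 mmol/kg

[CO2*] = KH · pCO2 = 10^(−1.27) × 995×10^-6 = 5.343×10^-5 mol/kg
α₀ = 1/(1 + K1/[H⁺] + K1K2/[H⁺]²) = 1/(1 + 10^+1.85 + 10^+0.72) = 0.01298
DIC = [CO2*]/α₀ = 5.343×10^-5 / 0.01298 = 4.12 mmol/kg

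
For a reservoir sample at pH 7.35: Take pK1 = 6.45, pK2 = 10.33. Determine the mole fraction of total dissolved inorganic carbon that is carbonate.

α₂ = 1 / (1 + [H⁺]/K2 + [H⁺]²/(K1K2)) = 1 / (1 + 10^+2.98 + 10^+2.08)
   = 1 / (1 + 954.99 + 120.23) = 1/1076.2 = 0.0009292

α₂ = 0.000929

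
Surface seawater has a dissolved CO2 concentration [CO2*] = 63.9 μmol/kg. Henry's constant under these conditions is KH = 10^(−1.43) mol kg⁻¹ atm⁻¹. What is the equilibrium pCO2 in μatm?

KH = 10^(−1.43) = 3.715×10^-2 mol kg⁻¹ atm⁻¹
pCO2 = [CO2*]/KH = 63.9×10^-6 / 3.715×10^-2 = 1.72×10^-3 atm = 1720 μatm

pCO2 = 1720 μatm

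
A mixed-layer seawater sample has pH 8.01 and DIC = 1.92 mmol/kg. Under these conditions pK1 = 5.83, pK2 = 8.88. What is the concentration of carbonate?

[CO3²⁻] = 0.227 mmol/kg

α₂ = 1 / (1 + [H⁺]/K2 + [H⁺]²/(K1K2)) = 1 / (1 + 10^+0.87 + 10^-1.31)
   = 1 / (1 + 7.4131 + 0.048978) = 1/8.4621 = 0.1182
[CO3²⁻] = α₂ × DIC = 0.1182 × 1.92 = 0.227 mmol/kg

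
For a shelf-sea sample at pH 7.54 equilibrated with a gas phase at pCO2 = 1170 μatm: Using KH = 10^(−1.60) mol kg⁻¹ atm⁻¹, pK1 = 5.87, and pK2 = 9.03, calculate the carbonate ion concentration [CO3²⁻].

[CO2*] = KH · pCO2 = 10^(−1.60) × 1170×10^-6 = 2.939×10^-5 mol/kg
α₀ = 1/(1 + K1/[H⁺] + K1K2/[H⁺]²) = 1/(1 + 10^+1.67 + 10^+0.18) = 0.02029
DIC = [CO2*]/α₀ = 2.939×10^-5 / 0.02029 = 1.449 mmol/kg
[CO3²⁻] = α₂·DIC; α₂ = 0.03071, so [CO3²⁻] = 0.03071 × 1.449 = 0.0445 mmol/kg

[CO3²⁻] = 0.0445 mmol/kg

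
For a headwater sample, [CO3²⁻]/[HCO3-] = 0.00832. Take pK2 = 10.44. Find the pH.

From K2 = [H⁺][CO3²⁻]/[HCO3-]:  pH = pK2 + log₁₀([CO3²⁻]/[HCO3-])
log₁₀(0.00832) = -2.080
pH = 10.44 + (-2.080) = 8.36

pH = 8.36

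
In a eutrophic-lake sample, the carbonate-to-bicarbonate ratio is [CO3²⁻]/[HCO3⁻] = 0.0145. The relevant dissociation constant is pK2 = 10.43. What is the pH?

From K2 = [H⁺][CO3²⁻]/[HCO3⁻]:  pH = pK2 + log₁₀([CO3²⁻]/[HCO3⁻])
log₁₀(0.0145) = -1.839
pH = 10.43 + (-1.839) = 8.59

pH = 8.59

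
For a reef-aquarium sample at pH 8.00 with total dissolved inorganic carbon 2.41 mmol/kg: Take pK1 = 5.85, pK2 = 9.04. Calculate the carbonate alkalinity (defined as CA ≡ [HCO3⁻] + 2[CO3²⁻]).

CA = [HCO3⁻] + 2[CO3²⁻] = (α₁ + 2α₂)·DIC
At pH 8.00: [H⁺]/K1 = 10^-2.15 = 0.0070795, K2/[H⁺] = 10^-1.04 = 0.091201
α₁ = 1/(1 + 0.0070795 + 0.091201) = 1/1.0983 = 0.9105; α₂ = α₁·K2/[H⁺] = 0.08304
α₁ + 2α₂ = 1.0766
CA = 1.0766 × 2.41 = 2.59 mmol/kg

CA = 2.59 mmol/kg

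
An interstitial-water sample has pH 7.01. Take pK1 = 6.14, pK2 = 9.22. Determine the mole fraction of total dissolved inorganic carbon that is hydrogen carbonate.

α₁ = 1 / (1 + [H⁺]/K1 + K2/[H⁺]) = 1 / (1 + 10^-0.87 + 10^-2.21)
   = 1 / (1 + 0.13490 + 0.0061660) = 1/1.1411 = 0.8764

α₁ = 0.876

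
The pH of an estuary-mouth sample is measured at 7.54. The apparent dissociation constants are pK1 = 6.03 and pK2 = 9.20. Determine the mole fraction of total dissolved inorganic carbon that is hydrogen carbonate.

α₁ = 1 / (1 + [H⁺]/K1 + K2/[H⁺]) = 1 / (1 + 10^-1.51 + 10^-1.66)
   = 1 / (1 + 0.030903 + 0.021878) = 1/1.0528 = 0.9499

α₁ = 0.950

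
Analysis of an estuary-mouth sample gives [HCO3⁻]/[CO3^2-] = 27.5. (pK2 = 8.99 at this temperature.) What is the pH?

From K2 = [H⁺][CO3^2-]/[HCO3⁻]:  pH = pK2 − log₁₀([HCO3⁻]/[CO3^2-])
log₁₀(27.5) = +1.439
pH = 8.99 − (+1.439) = 7.55

pH = 7.55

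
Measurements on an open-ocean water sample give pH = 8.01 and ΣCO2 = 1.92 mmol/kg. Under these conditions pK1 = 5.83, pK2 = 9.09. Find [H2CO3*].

[CO2*] = 11.6 μmol/kg

α₀ = 1 / (1 + K1/[H⁺] + K1K2/[H⁺]²) = 1 / (1 + 10^+2.18 + 10^+1.10)
   = 1 / (1 + 151.36 + 12.589) = 1/164.95 = 0.006063
[CO2*] = α₀ × DIC = 0.006063 × 1.92 = 0.0116 mmol/kg = 11.6 μmol/kg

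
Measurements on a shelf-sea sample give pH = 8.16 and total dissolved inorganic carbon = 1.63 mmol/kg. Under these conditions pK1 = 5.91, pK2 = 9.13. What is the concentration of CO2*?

[CO2*] = 8.24 μmol/kg

α₀ = 1 / (1 + K1/[H⁺] + K1K2/[H⁺]²) = 1 / (1 + 10^+2.25 + 10^+1.28)
   = 1 / (1 + 177.83 + 19.055) = 1/197.88 = 0.005054
[CO2*] = α₀ × DIC = 0.005054 × 1.63 = 0.00824 mmol/kg = 8.24 μmol/kg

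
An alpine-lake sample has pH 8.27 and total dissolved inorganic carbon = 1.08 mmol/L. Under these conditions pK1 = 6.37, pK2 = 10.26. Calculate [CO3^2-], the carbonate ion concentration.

α₂ = 1 / (1 + [H⁺]/K2 + [H⁺]²/(K1K2)) = 1 / (1 + 10^+1.99 + 10^+0.09)
   = 1 / (1 + 97.724 + 1.2303) = 1/99.954 = 0.01000
[CO3²⁻] = α₂ × DIC = 0.01000 × 1.08 = 0.0108 mmol/L = 10.8 μmol/L

[CO3²⁻] = 10.8 μmol/L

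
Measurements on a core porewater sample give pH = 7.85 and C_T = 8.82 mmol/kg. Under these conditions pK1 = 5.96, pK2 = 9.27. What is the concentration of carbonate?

α₂ = 1 / (1 + [H⁺]/K2 + [H⁺]²/(K1K2)) = 1 / (1 + 10^+1.42 + 10^-0.47)
   = 1 / (1 + 26.303 + 0.33884) = 1/27.642 = 0.03618
[CO3²⁻] = α₂ × DIC = 0.03618 × 8.82 = 0.319 mmol/kg

[CO3²⁻] = 0.319 mmol/kg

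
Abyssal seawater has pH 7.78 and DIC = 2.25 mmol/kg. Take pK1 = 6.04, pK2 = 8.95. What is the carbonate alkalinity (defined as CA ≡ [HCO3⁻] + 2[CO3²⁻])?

CA = 2.35 mmol/kg

CA = [HCO3⁻] + 2[CO3²⁻] = (α₁ + 2α₂)·DIC
At pH 7.78: [H⁺]/K1 = 10^-1.74 = 0.018197, K2/[H⁺] = 10^-1.17 = 0.067608
α₁ = 1/(1 + 0.018197 + 0.067608) = 1/1.0858 = 0.9210; α₂ = α₁·K2/[H⁺] = 0.06227
α₁ + 2α₂ = 1.0455
CA = 1.0455 × 2.25 = 2.35 mmol/kg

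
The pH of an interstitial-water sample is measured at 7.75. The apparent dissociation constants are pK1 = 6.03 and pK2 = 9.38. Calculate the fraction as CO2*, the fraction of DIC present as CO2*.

α₀ = 1 / (1 + K1/[H⁺] + K1K2/[H⁺]²) = 1 / (1 + 10^+1.72 + 10^+0.09)
   = 1 / (1 + 52.481 + 1.2303) = 1/54.711 = 0.01828

α₀ = 0.0183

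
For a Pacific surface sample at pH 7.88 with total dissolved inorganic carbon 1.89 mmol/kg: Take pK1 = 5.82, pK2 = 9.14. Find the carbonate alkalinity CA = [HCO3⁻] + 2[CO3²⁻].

CA = [HCO3⁻] + 2[CO3²⁻] = (α₁ + 2α₂)·DIC
At pH 7.88: [H⁺]/K1 = 10^-2.06 = 0.0087096, K2/[H⁺] = 10^-1.26 = 0.054954
α₁ = 1/(1 + 0.0087096 + 0.054954) = 1/1.0637 = 0.9401; α₂ = α₁·K2/[H⁺] = 0.05166
α₁ + 2α₂ = 1.0435
CA = 1.0435 × 1.89 = 1.97 mmol/kg

CA = 1.97 mmol/kg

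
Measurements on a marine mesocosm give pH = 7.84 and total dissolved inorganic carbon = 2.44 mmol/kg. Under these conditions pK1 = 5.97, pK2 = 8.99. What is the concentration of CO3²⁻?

α₂ = 1 / (1 + [H⁺]/K2 + [H⁺]²/(K1K2)) = 1 / (1 + 10^+1.15 + 10^-0.72)
   = 1 / (1 + 14.125 + 0.19055) = 1/15.316 = 0.06529
[CO3²⁻] = α₂ × DIC = 0.06529 × 2.44 = 0.159 mmol/kg

[CO3²⁻] = 0.159 mmol/kg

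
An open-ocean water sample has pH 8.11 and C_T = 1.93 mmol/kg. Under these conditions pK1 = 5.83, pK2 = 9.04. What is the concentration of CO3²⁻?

[CO3²⁻] = 0.202 mmol/kg

α₂ = 1 / (1 + [H⁺]/K2 + [H⁺]²/(K1K2)) = 1 / (1 + 10^+0.93 + 10^-1.35)
   = 1 / (1 + 8.5114 + 0.044668) = 1/9.5560 = 0.1046
[CO3²⁻] = α₂ × DIC = 0.1046 × 1.93 = 0.202 mmol/kg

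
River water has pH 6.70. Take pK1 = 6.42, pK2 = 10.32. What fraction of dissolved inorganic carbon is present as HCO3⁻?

α₁ = 1 / (1 + [H⁺]/K1 + K2/[H⁺]) = 1 / (1 + 10^-0.28 + 10^-3.62)
   = 1 / (1 + 0.52481 + 0.00023988) = 1/1.5250 = 0.6557

α₁ = 0.656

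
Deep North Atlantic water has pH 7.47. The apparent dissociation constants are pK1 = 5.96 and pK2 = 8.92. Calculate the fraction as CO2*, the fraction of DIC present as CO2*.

α₀ = 1 / (1 + K1/[H⁺] + K1K2/[H⁺]²) = 1 / (1 + 10^+1.51 + 10^+0.06)
   = 1 / (1 + 32.359 + 1.1482) = 1/34.508 = 0.02898

α₀ = 0.0290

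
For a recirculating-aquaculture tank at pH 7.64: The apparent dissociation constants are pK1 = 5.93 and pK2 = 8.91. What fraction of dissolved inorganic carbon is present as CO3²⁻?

α₂ = 1 / (1 + [H⁺]/K2 + [H⁺]²/(K1K2)) = 1 / (1 + 10^+1.27 + 10^-0.44)
   = 1 / (1 + 18.621 + 0.36308) = 1/19.984 = 0.05004

α₂ = 0.0500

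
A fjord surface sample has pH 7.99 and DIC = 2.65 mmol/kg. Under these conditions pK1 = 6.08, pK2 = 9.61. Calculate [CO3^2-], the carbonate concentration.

[CO3²⁻] = 0.0613 mmol/kg

α₂ = 1 / (1 + [H⁺]/K2 + [H⁺]²/(K1K2)) = 1 / (1 + 10^+1.62 + 10^-0.29)
   = 1 / (1 + 41.687 + 0.51286) = 1/43.200 = 0.02315
[CO3²⁻] = α₂ × DIC = 0.02315 × 2.65 = 0.0613 mmol/kg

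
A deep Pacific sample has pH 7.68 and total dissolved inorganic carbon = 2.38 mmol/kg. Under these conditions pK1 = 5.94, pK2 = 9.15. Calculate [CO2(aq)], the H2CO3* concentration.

[CO2*] = 0.0412 mmol/kg

α₀ = 1 / (1 + K1/[H⁺] + K1K2/[H⁺]²) = 1 / (1 + 10^+1.74 + 10^+0.27)
   = 1 / (1 + 54.954 + 1.8621) = 1/57.816 = 0.01730
[CO2*] = α₀ × DIC = 0.01730 × 2.38 = 0.0412 mmol/kg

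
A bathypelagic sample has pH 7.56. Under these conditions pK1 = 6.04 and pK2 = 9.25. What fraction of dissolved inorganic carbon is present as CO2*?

α₀ = 0.0287

α₀ = 1 / (1 + K1/[H⁺] + K1K2/[H⁺]²) = 1 / (1 + 10^+1.52 + 10^-0.17)
   = 1 / (1 + 33.113 + 0.67608) = 1/34.789 = 0.02874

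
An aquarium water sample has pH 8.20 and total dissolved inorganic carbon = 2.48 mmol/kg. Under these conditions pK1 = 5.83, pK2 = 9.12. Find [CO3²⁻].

[CO3²⁻] = 0.265 mmol/kg

α₂ = 1 / (1 + [H⁺]/K2 + [H⁺]²/(K1K2)) = 1 / (1 + 10^+0.92 + 10^-1.45)
   = 1 / (1 + 8.3176 + 0.035481) = 1/9.3531 = 0.1069
[CO3²⁻] = α₂ × DIC = 0.1069 × 2.48 = 0.265 mmol/kg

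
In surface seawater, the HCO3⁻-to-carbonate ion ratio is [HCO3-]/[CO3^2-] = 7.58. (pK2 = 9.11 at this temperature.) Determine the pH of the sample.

pH = 8.23

From K2 = [H⁺][CO3^2-]/[HCO3-]:  pH = pK2 − log₁₀([HCO3-]/[CO3^2-])
log₁₀(7.58) = +0.880
pH = 9.11 − (+0.880) = 8.23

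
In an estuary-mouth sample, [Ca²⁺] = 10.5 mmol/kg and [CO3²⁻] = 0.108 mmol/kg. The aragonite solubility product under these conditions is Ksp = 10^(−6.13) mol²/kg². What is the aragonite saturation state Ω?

Ω = 1.53

Ksp = 10^(−6.13) = 7.413×10^-7
Ω = [Ca²⁺][CO3²⁻]/Ksp = (10.5×10^-3)(0.108×10^-3) / 7.413×10^-7 = 1.53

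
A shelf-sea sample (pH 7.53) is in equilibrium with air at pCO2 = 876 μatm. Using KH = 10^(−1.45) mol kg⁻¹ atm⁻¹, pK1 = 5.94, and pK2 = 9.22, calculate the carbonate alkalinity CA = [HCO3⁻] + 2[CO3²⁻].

CA = 1.26 mmol/kg

[CO2*] = KH · pCO2 = 10^(−1.45) × 876×10^-6 = 3.108×10^-5 mol/kg
α₀ = 1/(1 + K1/[H⁺] + K1K2/[H⁺]²) = 1/(1 + 10^+1.59 + 10^-0.10) = 0.02457
DIC = [CO2*]/α₀ = 3.108×10^-5 / 0.02457 = 1.265 mmol/kg
CA = (α₁ + 2α₂)·DIC = (0.9559 + 2×0.01952) × 1.265 = 1.26 mmol/kg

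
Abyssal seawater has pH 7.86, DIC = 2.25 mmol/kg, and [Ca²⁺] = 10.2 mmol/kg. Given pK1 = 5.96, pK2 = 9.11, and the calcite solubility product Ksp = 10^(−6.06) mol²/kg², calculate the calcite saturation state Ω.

α₂ = 1 / (1 + [H⁺]/K2 + [H⁺]²/(K1K2)) = 1 / (1 + 10^+1.25 + 10^-0.65)
   = 1 / (1 + 17.783 + 0.22387) = 1/19.007 = 0.05261
[CO3²⁻] = α₂ × DIC = 0.05261 × 2.25 = 0.1184 mmol/kg
Ksp = 10^(−6.06) = 8.710×10^-7
Ω = [Ca²⁺][CO3²⁻]/Ksp = (10.2×10^-3)(1.184×10^-4) / 8.710×10^-7 = 1.39

Ω = 1.39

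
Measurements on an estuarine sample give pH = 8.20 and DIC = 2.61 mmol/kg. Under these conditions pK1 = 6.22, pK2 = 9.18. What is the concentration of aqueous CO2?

α₀ = 1 / (1 + K1/[H⁺] + K1K2/[H⁺]²) = 1 / (1 + 10^+1.98 + 10^+1.00)
   = 1 / (1 + 95.499 + 10.000) = 1/106.50 = 0.009390
[CO2*] = α₀ × DIC = 0.009390 × 2.61 = 0.0245 mmol/kg

[CO2*] = 0.0245 mmol/kg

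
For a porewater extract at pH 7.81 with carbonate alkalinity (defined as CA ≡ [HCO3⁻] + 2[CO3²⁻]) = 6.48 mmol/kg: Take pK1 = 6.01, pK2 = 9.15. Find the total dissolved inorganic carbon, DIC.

CA = [HCO3⁻] + 2[CO3²⁻] = (α₁ + 2α₂)·DIC
At pH 7.81: [H⁺]/K1 = 10^-1.80 = 0.015849, K2/[H⁺] = 10^-1.34 = 0.045709
α₁ = 1/(1 + 0.015849 + 0.045709) = 1/1.0616 = 0.9420; α₂ = α₁·K2/[H⁺] = 0.04306
α₁ + 2α₂ = 1.0281
DIC = CA / (α₁ + 2α₂) = 6.48 / 1.0281 = 6.30 mmol/kg

DIC = 6.30 mmol/kg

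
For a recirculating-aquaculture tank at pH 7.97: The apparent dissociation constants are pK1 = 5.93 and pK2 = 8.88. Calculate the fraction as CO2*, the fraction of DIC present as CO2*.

α₀ = 1 / (1 + K1/[H⁺] + K1K2/[H⁺]²) = 1 / (1 + 10^+2.04 + 10^+1.13)
   = 1 / (1 + 109.65 + 13.490) = 1/124.14 = 0.008056

α₀ = 0.00806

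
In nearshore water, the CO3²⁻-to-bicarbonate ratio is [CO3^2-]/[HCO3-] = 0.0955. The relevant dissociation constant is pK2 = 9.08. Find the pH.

pH = 8.06

From K2 = [H⁺][CO3^2-]/[HCO3-]:  pH = pK2 + log₁₀([CO3^2-]/[HCO3-])
log₁₀(0.0955) = -1.020
pH = 9.08 + (-1.020) = 8.06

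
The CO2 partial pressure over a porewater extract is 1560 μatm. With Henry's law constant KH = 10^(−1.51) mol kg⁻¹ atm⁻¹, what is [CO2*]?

KH = 10^(−1.51) = 3.090×10^-2 mol kg⁻¹ atm⁻¹
[CO2*] = KH · pCO2 = 3.090×10^-2 × 1560×10^-6 atm = 4.82×10^-5 mol/kg

[CO2*] = 48.2 μmol/kg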